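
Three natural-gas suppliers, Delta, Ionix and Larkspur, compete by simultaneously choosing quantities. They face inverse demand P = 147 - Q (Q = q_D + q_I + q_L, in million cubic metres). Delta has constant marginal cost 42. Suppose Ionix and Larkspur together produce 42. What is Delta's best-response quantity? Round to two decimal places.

31.50

With rivals' combined output fixed at 42, Delta's profit is π_D = (147 - 42 - q_D)q_D - (42q_D) = (105 - q_D)q_D - (42q_D).
∂π_D/∂q_D = 63 - 2q_D = 0, so q_D = 63/2.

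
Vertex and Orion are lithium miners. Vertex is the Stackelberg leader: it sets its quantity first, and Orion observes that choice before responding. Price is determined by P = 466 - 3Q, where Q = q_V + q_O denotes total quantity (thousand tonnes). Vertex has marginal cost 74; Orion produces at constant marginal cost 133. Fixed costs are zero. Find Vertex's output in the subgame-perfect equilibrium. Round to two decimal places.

Solve by backward induction. Given q_V, the follower Orion maximises π_O = (466 - 3q_V - 3q_O)q_O - 133q_O.
∂π_O/∂q_O = 333 - 3q_V - 6q_O = 0 gives the reaction function q_O = (333 - 3q_V)/6.
Vertex substitutes q_O(q_V) into its own profit: π_V = q_V(466 - 3q_V - (333 - 3q_V)/2) - 74q_V = (599/2 - (3/2)q_V)q_V - 74q_V.
The leader's first-order condition 451/2 - 3q_V = 0 yields q_V = 451/6.
Then q_O = (333 - 3·(451/6))/6 = 215/12.

75.17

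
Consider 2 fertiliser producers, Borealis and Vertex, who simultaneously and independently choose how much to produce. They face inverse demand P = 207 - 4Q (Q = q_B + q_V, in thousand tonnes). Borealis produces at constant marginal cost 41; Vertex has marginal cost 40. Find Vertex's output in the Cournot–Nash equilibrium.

14

Borealis's profit: π_B = (207 - 4Q)q_B - (41q_B). Setting ∂π_B/∂q_B = 0: 166 - 8q_B - 4(q_V) = 0.
Vertex's profit: π_V = (207 - 4Q)q_V - (40q_V). Setting ∂π_V/∂q_V = 0: 167 - 8q_V - 4(q_B) = 0.
Rearranging gives the reaction functions q_B = (166 - 4q_V)/8 and q_V = (167 - 4q_B)/8.
Solving the pair: q_B = 55/4, q_V = 14.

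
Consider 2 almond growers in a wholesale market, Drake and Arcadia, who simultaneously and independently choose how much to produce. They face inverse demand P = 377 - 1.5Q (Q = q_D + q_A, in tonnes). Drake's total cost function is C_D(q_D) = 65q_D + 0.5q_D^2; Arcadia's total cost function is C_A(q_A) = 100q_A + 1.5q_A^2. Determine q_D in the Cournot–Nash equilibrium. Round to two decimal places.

66.97

Drake's profit: π_D = (377 - 1.5Q)q_D - (65q_D + (1/2)q_D²). Setting ∂π_D/∂q_D = 0: 312 - 4q_D - (3/2)(q_A) = 0.
Arcadia's first-order condition: 277 - 6q_A - (3/2)(q_D) = 0.
Rearranging gives the reaction functions q_D = (312 - (3/2)q_A)/4 and q_A = (277 - (3/2)q_D)/6.
Substituting one into the other gives q_D = 1942/29 and q_A = 29.4253.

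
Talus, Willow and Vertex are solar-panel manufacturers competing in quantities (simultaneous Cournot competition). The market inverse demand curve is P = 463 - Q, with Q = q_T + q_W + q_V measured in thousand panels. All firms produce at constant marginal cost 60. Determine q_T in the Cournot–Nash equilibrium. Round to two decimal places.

A representative firm's profit is π_i = q_i(463 - Q) - 60q_i.
First-order condition (treating rivals' output as given): 403 - 2q_i - Σ_{j≠i} q_j = 0.
By symmetry each firm produces the same amount; substituting Σ_{j≠i} q_j = 2q_i yields q_i = 403/4.

100.75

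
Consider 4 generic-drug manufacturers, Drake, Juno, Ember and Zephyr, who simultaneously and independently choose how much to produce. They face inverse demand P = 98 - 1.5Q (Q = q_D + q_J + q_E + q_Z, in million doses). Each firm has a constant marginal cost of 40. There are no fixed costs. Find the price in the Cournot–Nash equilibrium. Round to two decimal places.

51.60

Each firm earns π_i = (98 - 1.5Q)q_i - 40q_i.
Setting ∂π_i/∂q_i = 0 with rivals' quantities fixed: 58 - 3q_i - (3/2)·Σ_{j≠i} q_j = 0.
By symmetry each firm produces the same amount; substituting Σ_{j≠i} q_j = 3q_i yields q_i = 58/(15/2) = 116/15.
Total output Q = 464/15, so price P = 98 - (3/2)·(464/15) = 258/5.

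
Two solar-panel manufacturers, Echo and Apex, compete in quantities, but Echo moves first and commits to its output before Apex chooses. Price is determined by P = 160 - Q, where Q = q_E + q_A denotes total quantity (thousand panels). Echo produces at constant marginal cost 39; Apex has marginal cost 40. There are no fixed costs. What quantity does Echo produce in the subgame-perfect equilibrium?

61

Solve by backward induction. Given q_E, the follower Apex maximises π_A = (160 - q_E - q_A)q_A - 40q_A.
Follower FOC: 120 - q_E - 2q_A = 0, so q_A(q_E) = (120 - q_E)/2.
The leader anticipates this reaction. Substituting into P = 160 - Q gives P = 100 - (1/2)q_E, so π_E = (100 - (1/2)q_E)q_E - 39q_E.
Leader FOC: 61 - q_E = 0, so q_E = 61.
Then q_A = (120 - 61)/2 = 59/2.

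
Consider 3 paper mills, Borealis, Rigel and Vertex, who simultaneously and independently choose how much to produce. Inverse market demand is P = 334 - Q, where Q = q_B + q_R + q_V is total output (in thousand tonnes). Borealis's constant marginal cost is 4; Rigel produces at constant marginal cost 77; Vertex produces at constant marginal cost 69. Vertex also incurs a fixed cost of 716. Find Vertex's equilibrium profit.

Borealis's profit: π_B = (334 - Q)q_B - (4q_B). Setting ∂π_B/∂q_B = 0: 330 - 2q_B - (q_R + q_V) = 0.
Rigel's first-order condition: 257 - 2q_R - (q_B + q_V) = 0.
Vertex's profit: π_V = (334 - Q)q_V - (69q_V). Setting ∂π_V/∂q_V = 0: 265 - 2q_V - (q_B + q_R) = 0.
Adding the 3 conditions: 852 − 2Q − 2Q = 0, i.e. Q = 213.
Back-substituting: q_B = (330 − 213) = 117, q_R = (257 − 213) = 44, q_V = (265 − 213) = 52.
Price P = 334 - 213 = 121.
Vertex's profit: (121 - 69)·52 - 716 = 1988.

1988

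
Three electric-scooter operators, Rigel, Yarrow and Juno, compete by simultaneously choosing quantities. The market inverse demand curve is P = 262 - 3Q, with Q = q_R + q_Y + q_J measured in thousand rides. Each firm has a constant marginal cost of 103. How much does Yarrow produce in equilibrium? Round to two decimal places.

A representative firm's profit is π_i = q_i(262 - 3Q) - 103q_i.
First-order condition (treating rivals' output as given): 159 - 6q_i - 3·Σ_{j≠i} q_j = 0.
By symmetry each firm produces the same amount; substituting Σ_{j≠i} q_j = 2q_i yields q_i = 159/12 = 53/4.

13.25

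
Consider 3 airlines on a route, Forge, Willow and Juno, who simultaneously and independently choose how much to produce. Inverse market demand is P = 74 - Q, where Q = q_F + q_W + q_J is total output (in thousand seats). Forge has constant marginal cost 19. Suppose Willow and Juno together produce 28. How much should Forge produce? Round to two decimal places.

With rivals' combined output fixed at 28, Forge's profit is π_F = (74 - 28 - q_F)q_F - (19q_F) = (46 - q_F)q_F - (19q_F).
∂π_F/∂q_F = 27 - 2q_F = 0, so q_F = 27/2.

13.50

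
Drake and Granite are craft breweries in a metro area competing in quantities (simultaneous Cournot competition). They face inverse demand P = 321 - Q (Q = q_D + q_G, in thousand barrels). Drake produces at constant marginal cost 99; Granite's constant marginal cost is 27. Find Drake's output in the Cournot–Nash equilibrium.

Drake's profit: π_D = (321 - Q)q_D - (99q_D). Setting ∂π_D/∂q_D = 0: 222 - 2q_D - (q_G) = 0.
Granite's first-order condition: 294 - 2q_G - (q_D) = 0.
So q_D = (222 - q_G)/2 and q_G = (294 - q_D)/2.
Substituting one into the other gives q_D = 50 and q_G = 122.

50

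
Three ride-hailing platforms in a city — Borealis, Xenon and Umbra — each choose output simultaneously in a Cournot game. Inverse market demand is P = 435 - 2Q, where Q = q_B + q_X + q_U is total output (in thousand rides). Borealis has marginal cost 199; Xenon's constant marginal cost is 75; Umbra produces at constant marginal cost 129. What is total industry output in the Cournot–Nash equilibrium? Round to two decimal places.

112.75

Borealis's profit: π_B = (435 - 2Q)q_B - (199q_B). Setting ∂π_B/∂q_B = 0: 236 - 4q_B - 2(q_X + q_U) = 0.
Xenon's first-order condition: 360 - 4q_X - 2(q_B + q_U) = 0.
Umbra's profit: π_U = (435 - 2Q)q_U - (129q_U). Setting ∂π_U/∂q_U = 0: 306 - 4q_U - 2(q_B + q_X) = 0.
Adding the 3 first-order conditions: 902 − 8Q = 0, so Q = 451/4.
Back-substituting: q_B = (236 − 451/2)/2 = 21/4, q_X = (360 − 451/2)/2 = 269/4, q_U = (306 − 451/2)/2 = 161/4.
Total output Q = 21/4 + 269/4 + 161/4 = 451/4.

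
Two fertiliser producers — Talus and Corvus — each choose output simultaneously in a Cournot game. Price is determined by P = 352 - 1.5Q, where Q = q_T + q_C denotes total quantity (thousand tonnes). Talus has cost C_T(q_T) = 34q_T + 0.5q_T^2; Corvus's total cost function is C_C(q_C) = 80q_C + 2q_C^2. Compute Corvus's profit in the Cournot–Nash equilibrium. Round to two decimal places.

Talus's profit: π_T = (352 - 1.5Q)q_T - (34q_T + (1/2)q_T²). Setting ∂π_T/∂q_T = 0: 318 - 4q_T - (3/2)(q_C) = 0.
Corvus's first-order condition: 272 - 7q_C - (3/2)(q_T) = 0.
Best responses: q_T = (318 - (3/2)q_C)/4, q_C = (272 - (3/2)q_T)/7.
Solving the pair: q_T = 70.6019, q_C = 23.7282.
Price P = 352 - (3/2)·94.3301 = 210.5049.
Corvus's profit: 210.5049·23.7282 - 80·23.7282 - 2·23.7282² = 1970.5887.

1970.59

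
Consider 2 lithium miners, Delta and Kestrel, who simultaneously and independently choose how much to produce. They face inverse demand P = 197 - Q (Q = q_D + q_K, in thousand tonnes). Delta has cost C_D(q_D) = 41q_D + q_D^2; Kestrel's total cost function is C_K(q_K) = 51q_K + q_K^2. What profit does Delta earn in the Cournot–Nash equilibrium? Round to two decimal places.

2030.97

Delta's profit: π_D = (197 - Q)q_D - (41q_D + q_D²). Setting ∂π_D/∂q_D = 0: 156 - 4q_D - (q_K) = 0.
Kestrel's profit: π_K = (197 - Q)q_K - (51q_K + q_K²). Setting ∂π_K/∂q_K = 0: 146 - 4q_K - (q_D) = 0.
So q_D = (156 - q_K)/4 and q_K = (146 - q_D)/4.
Substituting one into the other gives q_D = 478/15 and q_K = 428/15.
Price P = 197 - 302/5 = 683/5.
Delta's profit: (683/5)·(478/15) - 41·(478/15) - (478/15)² = 2030.9689.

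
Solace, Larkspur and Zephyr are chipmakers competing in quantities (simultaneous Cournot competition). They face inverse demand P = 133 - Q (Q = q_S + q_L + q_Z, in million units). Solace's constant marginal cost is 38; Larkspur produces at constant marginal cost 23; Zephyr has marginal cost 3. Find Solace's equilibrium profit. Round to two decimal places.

126.56

Solace's profit: π_S = (133 - Q)q_S - (38q_S). Setting ∂π_S/∂q_S = 0: 95 - 2q_S - (q_L + q_Z) = 0.
Larkspur's first-order condition: 110 - 2q_L - (q_S + q_Z) = 0.
Zephyr's profit: π_Z = (133 - Q)q_Z - (3q_Z). Setting ∂π_Z/∂q_Z = 0: 130 - 2q_Z - (q_S + q_L) = 0.
Summing all 3 equations gives 335 − 4Q = 0, hence Q = 335/4.
Back-substituting: q_S = (95 − 335/4) = 45/4, q_L = (110 − 335/4) = 105/4, q_Z = (130 − 335/4) = 185/4.
Price P = 133 - 335/4 = 197/4.
Solace's profit: (197/4 - 38)·(45/4) = 126.5625.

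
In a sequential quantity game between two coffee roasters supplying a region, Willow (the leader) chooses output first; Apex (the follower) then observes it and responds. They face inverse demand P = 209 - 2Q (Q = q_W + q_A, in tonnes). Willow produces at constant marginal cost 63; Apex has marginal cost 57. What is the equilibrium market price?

98

Solve by backward induction. Given q_W, the follower Apex maximises π_A = (209 - 2q_W - 2q_A)q_A - 57q_A.
∂π_A/∂q_A = 152 - 2q_W - 4q_A = 0 gives the reaction function q_A = (152 - 2q_W)/4.
Willow substitutes q_A(q_W) into its own profit: π_W = q_W(209 - 2q_W - (152 - 2q_W)/2) - 63q_W = (133 - q_W)q_W - 63q_W.
The leader's first-order condition 70 - 2q_W = 0 yields q_W = 35.
Then q_A = (152 - 2·35)/4 = 41/2.
Total output Q = 111/2, so price P = 209 - 2·(111/2) = 98.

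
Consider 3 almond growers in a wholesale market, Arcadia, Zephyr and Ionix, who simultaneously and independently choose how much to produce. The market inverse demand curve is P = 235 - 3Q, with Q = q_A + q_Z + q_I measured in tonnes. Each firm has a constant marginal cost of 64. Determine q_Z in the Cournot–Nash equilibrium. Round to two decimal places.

A representative firm's profit is π_i = q_i(235 - 3Q) - 64q_i.
Setting ∂π_i/∂q_i = 0 with rivals' quantities fixed: 171 - 6q_i - 3·Σ_{j≠i} q_j = 0.
With identical firms every q_j equals q_i, so Σ_{j≠i} q_j = 2q_i and 171 = 12q_i, giving q_i = 57/4.

14.25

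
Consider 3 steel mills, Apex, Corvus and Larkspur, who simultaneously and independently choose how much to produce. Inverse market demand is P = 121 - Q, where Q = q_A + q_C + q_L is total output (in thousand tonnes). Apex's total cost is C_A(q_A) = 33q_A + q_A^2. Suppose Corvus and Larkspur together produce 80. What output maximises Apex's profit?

With rivals' combined output fixed at 80, Apex's profit is π_A = (121 - 80 - q_A)q_A - (33q_A + q_A²) = (41 - q_A)q_A - (33q_A + q_A²).
∂π_A/∂q_A = 8 - 4q_A = 0, so q_A = 2.

2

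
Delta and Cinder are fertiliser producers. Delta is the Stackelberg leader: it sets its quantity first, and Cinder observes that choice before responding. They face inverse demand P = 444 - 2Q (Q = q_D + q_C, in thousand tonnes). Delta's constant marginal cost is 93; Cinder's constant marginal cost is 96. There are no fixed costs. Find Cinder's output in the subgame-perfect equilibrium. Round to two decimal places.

Solve by backward induction. Given q_D, the follower Cinder maximises π_C = (444 - 2q_D - 2q_C)q_C - 96q_C.
Setting the follower's marginal profit to zero, 348 - 2q_D - 4q_C = 0, i.e. q_C = (348 - 2q_D)/4.
Delta substitutes q_C(q_D) into its own profit: π_D = q_D(444 - 2q_D - (348 - 2q_D)/2) - 93q_D = (270 - q_D)q_D - 93q_D.
The leader's first-order condition 177 - 2q_D = 0 yields q_D = 177/2.
Then q_C = (348 - 2·(177/2))/4 = 171/4.

42.75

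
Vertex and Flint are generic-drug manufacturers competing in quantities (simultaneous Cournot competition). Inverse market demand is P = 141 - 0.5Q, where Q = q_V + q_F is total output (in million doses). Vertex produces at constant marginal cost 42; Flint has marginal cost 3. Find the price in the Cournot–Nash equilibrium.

Vertex's profit: π_V = (141 - 0.5Q)q_V - (42q_V). Setting ∂π_V/∂q_V = 0: 99 - q_V - (1/2)(q_F) = 0.
Flint's first-order condition: 138 - q_F - (1/2)(q_V) = 0.
So q_V = (99 - (1/2)q_F) and q_F = (138 - (1/2)q_V).
Solving the pair: q_V = 40, q_F = 118.
Total output Q = 158, so price P = 141 - (1/2)·158 = 62.

62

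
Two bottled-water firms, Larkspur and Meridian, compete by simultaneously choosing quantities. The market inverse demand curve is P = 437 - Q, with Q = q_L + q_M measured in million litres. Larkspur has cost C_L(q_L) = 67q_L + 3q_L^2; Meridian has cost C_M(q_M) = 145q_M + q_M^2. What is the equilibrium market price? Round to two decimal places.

335.26

Larkspur's profit: π_L = (437 - Q)q_L - (67q_L + 3q_L²). Setting ∂π_L/∂q_L = 0: 370 - 8q_L - (q_M) = 0.
Meridian's first-order condition: 292 - 4q_M - (q_L) = 0.
So q_L = (370 - q_M)/8 and q_M = (292 - q_L)/4.
Solving the pair: q_L = 1188/31, q_M = 1966/31.
Total output Q = 101.7419, so price P = 437 - 101.7419 = 335.2581.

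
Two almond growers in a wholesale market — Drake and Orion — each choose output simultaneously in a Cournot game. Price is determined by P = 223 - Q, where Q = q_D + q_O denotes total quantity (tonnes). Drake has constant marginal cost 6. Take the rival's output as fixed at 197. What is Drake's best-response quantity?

10

With the rival's output fixed at 197, Drake's profit is π_D = (223 - 197 - q_D)q_D - (6q_D) = (26 - q_D)q_D - (6q_D).
∂π_D/∂q_D = 20 - 2q_D = 0, so q_D = 10.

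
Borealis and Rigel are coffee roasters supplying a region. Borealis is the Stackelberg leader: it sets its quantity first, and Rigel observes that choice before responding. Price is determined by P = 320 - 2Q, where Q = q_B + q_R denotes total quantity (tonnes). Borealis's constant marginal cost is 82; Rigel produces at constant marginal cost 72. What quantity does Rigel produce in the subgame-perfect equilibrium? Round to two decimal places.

Solve by backward induction. Given q_B, the follower Rigel maximises π_R = (320 - 2q_B - 2q_R)q_R - 72q_R.
Follower FOC: 248 - 2q_B - 4q_R = 0, so q_R(q_B) = (248 - 2q_B)/4.
The leader anticipates this reaction. Substituting into P = 320 - 2Q gives P = 196 - q_B, so π_B = (196 - q_B)q_B - 82q_B.
Leader FOC: 114 - 2q_B = 0, so q_B = 57.
Then q_R = (248 - 2·57)/4 = 67/2.

33.50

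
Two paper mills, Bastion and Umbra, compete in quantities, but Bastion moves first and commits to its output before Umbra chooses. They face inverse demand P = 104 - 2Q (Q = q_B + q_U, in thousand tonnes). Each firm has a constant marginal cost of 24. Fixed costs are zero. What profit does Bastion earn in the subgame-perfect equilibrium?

400

The follower Umbra best-responds to any q_B: π_U = (104 - 2Q)q_U - 24q_U.
Setting the follower's marginal profit to zero, 80 - 2q_B - 4q_U = 0, i.e. q_U = (80 - 2q_B)/4.
The leader anticipates this reaction. Substituting into P = 104 - 2Q gives P = 64 - q_B, so π_B = (64 - q_B)q_B - 24q_B.
The leader's first-order condition 40 - 2q_B = 0 yields q_B = 20.
Then q_U = (80 - 2·20)/4 = 10.
Price P = 104 - 2·30 = 44.
Bastion's profit: (44 - 24)·20 = 400.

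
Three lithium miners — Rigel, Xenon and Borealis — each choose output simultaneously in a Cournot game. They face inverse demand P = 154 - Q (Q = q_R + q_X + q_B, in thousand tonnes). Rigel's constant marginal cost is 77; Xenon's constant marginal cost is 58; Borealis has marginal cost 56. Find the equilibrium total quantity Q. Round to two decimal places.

Rigel's profit: π_R = (154 - Q)q_R - (77q_R). Setting ∂π_R/∂q_R = 0: 77 - 2q_R - (q_X + q_B) = 0.
Xenon's first-order condition: 96 - 2q_X - (q_R + q_B) = 0.
Borealis's first-order condition: 98 - 2q_B - (q_R + q_X) = 0.
Adding the 3 first-order conditions: 271 − 4Q = 0, so Q = 271/4.
Back-substituting: q_R = (77 − 271/4) = 37/4, q_X = (96 − 271/4) = 113/4, q_B = (98 − 271/4) = 121/4.
Total output Q = 37/4 + 113/4 + 121/4 = 271/4.

67.75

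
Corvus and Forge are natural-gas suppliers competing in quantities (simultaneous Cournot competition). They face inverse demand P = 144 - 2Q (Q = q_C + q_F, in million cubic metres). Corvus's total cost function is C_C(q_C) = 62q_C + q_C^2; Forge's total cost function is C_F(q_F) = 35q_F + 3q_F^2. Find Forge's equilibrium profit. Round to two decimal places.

382.81

Corvus's profit: π_C = (144 - 2Q)q_C - (62q_C + q_C²). Setting ∂π_C/∂q_C = 0: 82 - 6q_C - 2(q_F) = 0.
Forge's first-order condition: 109 - 10q_F - 2(q_C) = 0.
Best responses: q_C = (82 - 2q_F)/6, q_F = (109 - 2q_C)/10.
Substituting one into the other gives q_C = 43/4 and q_F = 35/4.
Price P = 144 - 2·(39/2) = 105.
Forge's profit: 105·(35/4) - 35·(35/4) - 3(35/4)² = 382.8125.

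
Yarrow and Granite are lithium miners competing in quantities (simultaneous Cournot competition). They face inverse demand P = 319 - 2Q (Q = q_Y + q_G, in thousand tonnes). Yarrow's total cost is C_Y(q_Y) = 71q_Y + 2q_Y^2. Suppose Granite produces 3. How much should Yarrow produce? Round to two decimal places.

30.25

With the rival's output fixed at 3, Yarrow's profit is π_Y = (319 - 2·3 - 2q_Y)q_Y - (71q_Y + 2q_Y²) = (313 - 2q_Y)q_Y - (71q_Y + 2q_Y²).
∂π_Y/∂q_Y = 242 - 8q_Y = 0, so q_Y = 121/4.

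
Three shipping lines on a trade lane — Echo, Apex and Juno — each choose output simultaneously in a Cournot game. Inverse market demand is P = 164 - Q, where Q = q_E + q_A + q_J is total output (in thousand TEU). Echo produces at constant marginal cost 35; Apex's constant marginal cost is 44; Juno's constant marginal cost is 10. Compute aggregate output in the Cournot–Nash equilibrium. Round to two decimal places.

100.75

Echo's profit: π_E = (164 - Q)q_E - (35q_E). Setting ∂π_E/∂q_E = 0: 129 - 2q_E - (q_A + q_J) = 0.
Apex's profit: π_A = (164 - Q)q_A - (44q_A). Setting ∂π_A/∂q_A = 0: 120 - 2q_A - (q_E + q_J) = 0.
Juno's profit: π_J = (164 - Q)q_J - (10q_J). Setting ∂π_J/∂q_J = 0: 154 - 2q_J - (q_E + q_A) = 0.
Summing all 3 equations gives 403 − 4Q = 0, hence Q = 403/4.
Back-substituting: q_E = (129 − 403/4) = 113/4, q_A = (120 − 403/4) = 77/4, q_J = (154 − 403/4) = 213/4.
Total output Q = 113/4 + 77/4 + 213/4 = 403/4.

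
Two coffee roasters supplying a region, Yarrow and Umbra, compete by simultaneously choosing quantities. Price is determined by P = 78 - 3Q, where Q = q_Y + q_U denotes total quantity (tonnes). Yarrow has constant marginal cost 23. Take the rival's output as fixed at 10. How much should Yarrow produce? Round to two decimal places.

4.17

With the rival's output fixed at 10, Yarrow's profit is π_Y = (78 - 3·10 - 3q_Y)q_Y - (23q_Y) = (48 - 3q_Y)q_Y - (23q_Y).
∂π_Y/∂q_Y = 25 - 6q_Y = 0, so q_Y = 25/6.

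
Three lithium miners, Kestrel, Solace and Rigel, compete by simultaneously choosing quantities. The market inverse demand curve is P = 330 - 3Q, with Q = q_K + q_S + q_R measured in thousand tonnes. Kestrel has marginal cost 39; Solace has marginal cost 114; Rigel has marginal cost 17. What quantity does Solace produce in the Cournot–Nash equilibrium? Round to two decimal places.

Kestrel's profit: π_K = (330 - 3Q)q_K - (39q_K). Setting ∂π_K/∂q_K = 0: 291 - 6q_K - 3(q_S + q_R) = 0.
Solace's profit: π_S = (330 - 3Q)q_S - (114q_S). Setting ∂π_S/∂q_S = 0: 216 - 6q_S - 3(q_K + q_R) = 0.
Rigel's profit: π_R = (330 - 3Q)q_R - (17q_R). Setting ∂π_R/∂q_R = 0: 313 - 6q_R - 3(q_K + q_S) = 0.
Adding the 3 first-order conditions: 820 − 12Q = 0, so Q = 205/3.
Back-substituting: q_K = (291 − 205)/3 = 86/3, q_S = (216 − 205)/3 = 11/3, q_R = (313 − 205)/3 = 36.

3.67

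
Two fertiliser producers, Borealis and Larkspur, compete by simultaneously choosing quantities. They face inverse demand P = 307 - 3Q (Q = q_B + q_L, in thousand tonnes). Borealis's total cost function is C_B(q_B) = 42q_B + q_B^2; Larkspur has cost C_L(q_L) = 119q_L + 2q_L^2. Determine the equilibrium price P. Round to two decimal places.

Borealis's profit: π_B = (307 - 3Q)q_B - (42q_B + q_B²). Setting ∂π_B/∂q_B = 0: 265 - 8q_B - 3(q_L) = 0.
Larkspur's profit: π_L = (307 - 3Q)q_L - (119q_L + 2q_L²). Setting ∂π_L/∂q_L = 0: 188 - 10q_L - 3(q_B) = 0.
Best responses: q_B = (265 - 3q_L)/8, q_L = (188 - 3q_B)/10.
Substituting one into the other gives q_B = 29.3803 and q_L = 709/71.
Total output Q = 39.3662, so price P = 307 - 3·39.3662 = 188.9014.

188.90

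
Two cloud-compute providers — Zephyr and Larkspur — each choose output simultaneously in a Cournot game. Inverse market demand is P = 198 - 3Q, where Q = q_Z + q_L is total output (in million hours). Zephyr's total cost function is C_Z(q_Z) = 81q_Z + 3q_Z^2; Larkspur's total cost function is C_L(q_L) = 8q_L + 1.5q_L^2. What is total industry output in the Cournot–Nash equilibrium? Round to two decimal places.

24.36

Zephyr's profit: π_Z = (198 - 3Q)q_Z - (81q_Z + 3q_Z²). Setting ∂π_Z/∂q_Z = 0: 117 - 12q_Z - 3(q_L) = 0.
Larkspur's first-order condition: 190 - 9q_L - 3(q_Z) = 0.
So q_Z = (117 - 3q_L)/12 and q_L = (190 - 3q_Z)/9.
Solving the pair: q_Z = 161/33, q_L = 643/33.
Total output Q = 161/33 + 643/33 = 268/11.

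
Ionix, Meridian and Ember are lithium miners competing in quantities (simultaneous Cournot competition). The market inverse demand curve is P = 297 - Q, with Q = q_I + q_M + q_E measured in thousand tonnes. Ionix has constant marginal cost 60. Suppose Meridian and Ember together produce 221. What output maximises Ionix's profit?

8

With rivals' combined output fixed at 221, Ionix's profit is π_I = (297 - 221 - q_I)q_I - (60q_I) = (76 - q_I)q_I - (60q_I).
∂π_I/∂q_I = 16 - 2q_I = 0, so q_I = 8.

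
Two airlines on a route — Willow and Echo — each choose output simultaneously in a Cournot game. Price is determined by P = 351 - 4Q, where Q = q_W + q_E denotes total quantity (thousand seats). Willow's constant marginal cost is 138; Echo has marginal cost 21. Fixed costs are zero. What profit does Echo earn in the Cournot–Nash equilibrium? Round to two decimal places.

5550.25

Willow's profit: π_W = (351 - 4Q)q_W - (138q_W). Setting ∂π_W/∂q_W = 0: 213 - 8q_W - 4(q_E) = 0.
Echo's profit: π_E = (351 - 4Q)q_E - (21q_E). Setting ∂π_E/∂q_E = 0: 330 - 8q_E - 4(q_W) = 0.
Rearranging gives the reaction functions q_W = (213 - 4q_E)/8 and q_E = (330 - 4q_W)/8.
Solving the pair: q_W = 8, q_E = 149/4.
Price P = 351 - 4·(181/4) = 170.
Echo's profit: (170 - 21)·(149/4) = 5550.2500.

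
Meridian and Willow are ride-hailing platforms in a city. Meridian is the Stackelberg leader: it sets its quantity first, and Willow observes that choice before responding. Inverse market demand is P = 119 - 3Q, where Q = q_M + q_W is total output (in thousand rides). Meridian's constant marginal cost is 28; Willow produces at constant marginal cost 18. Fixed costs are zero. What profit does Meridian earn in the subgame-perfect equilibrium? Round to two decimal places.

Solve by backward induction. Given q_M, the follower Willow maximises π_W = (119 - 3q_M - 3q_W)q_W - 18q_W.
∂π_W/∂q_W = 101 - 3q_M - 6q_W = 0 gives the reaction function q_W = (101 - 3q_M)/6.
The leader anticipates this reaction. Substituting into P = 119 - 3Q gives P = 137/2 - (3/2)q_M, so π_M = (137/2 - (3/2)q_M)q_M - 28q_M.
The leader's first-order condition 81/2 - 3q_M = 0 yields q_M = 27/2.
Then q_W = (101 - 3·(27/2))/6 = 121/12.
Price P = 119 - 3·(283/12) = 193/4.
Meridian's profit: (193/4 - 28)·(27/2) = 273.3750.

273.38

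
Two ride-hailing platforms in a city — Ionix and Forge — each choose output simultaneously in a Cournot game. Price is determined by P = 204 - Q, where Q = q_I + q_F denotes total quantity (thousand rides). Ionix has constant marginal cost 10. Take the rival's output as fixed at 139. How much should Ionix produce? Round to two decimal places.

27.50

With the rival's output fixed at 139, Ionix's profit is π_I = (204 - 139 - q_I)q_I - (10q_I) = (65 - q_I)q_I - (10q_I).
∂π_I/∂q_I = 55 - 2q_I = 0, so q_I = 55/2.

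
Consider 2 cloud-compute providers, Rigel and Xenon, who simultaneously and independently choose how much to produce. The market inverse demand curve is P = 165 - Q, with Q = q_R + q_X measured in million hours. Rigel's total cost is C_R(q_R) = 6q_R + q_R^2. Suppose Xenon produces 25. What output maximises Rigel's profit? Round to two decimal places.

With the rival's output fixed at 25, Rigel's profit is π_R = (165 - 25 - q_R)q_R - (6q_R + q_R²) = (140 - q_R)q_R - (6q_R + q_R²).
∂π_R/∂q_R = 134 - 4q_R = 0, so q_R = 67/2.

33.50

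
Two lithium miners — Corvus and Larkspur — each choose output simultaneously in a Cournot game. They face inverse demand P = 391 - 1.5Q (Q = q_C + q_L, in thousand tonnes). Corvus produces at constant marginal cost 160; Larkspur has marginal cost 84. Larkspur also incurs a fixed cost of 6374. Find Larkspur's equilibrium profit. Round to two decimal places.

4491.85

Corvus's profit: π_C = (391 - 1.5Q)q_C - (160q_C). Setting ∂π_C/∂q_C = 0: 231 - 3q_C - (3/2)(q_L) = 0.
Larkspur's first-order condition: 307 - 3q_L - (3/2)(q_C) = 0.
So q_C = (231 - (3/2)q_L)/3 and q_L = (307 - (3/2)q_C)/3.
Substituting one into the other gives q_C = 310/9 and q_L = 766/9.
Price P = 391 - (3/2)·(1076/9) = 635/3.
Larkspur's profit: (635/3 - 84)·(766/9) - 6374 = 4491.8519.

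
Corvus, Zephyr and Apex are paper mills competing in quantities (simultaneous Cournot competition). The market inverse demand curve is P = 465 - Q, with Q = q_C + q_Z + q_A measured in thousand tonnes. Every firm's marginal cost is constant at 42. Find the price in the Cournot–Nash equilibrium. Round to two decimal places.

147.75

Each firm earns π_i = (465 - Q)q_i - 42q_i.
First-order condition (treating rivals' output as given): 423 - 2q_i - Σ_{j≠i} q_j = 0.
With identical firms every q_j equals q_i, so Σ_{j≠i} q_j = 2q_i and 423 = 4q_i, giving q_i = 423/4.
Total output Q = 1269/4, so price P = 465 - 1269/4 = 591/4.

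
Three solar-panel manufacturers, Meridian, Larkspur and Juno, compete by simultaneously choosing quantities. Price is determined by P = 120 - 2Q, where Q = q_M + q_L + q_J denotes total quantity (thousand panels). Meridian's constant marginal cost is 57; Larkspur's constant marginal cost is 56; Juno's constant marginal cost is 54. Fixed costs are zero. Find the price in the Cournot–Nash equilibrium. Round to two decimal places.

71.75

Meridian's profit: π_M = (120 - 2Q)q_M - (57q_M). Setting ∂π_M/∂q_M = 0: 63 - 4q_M - 2(q_L + q_J) = 0.
Larkspur's first-order condition: 64 - 4q_L - 2(q_M + q_J) = 0.
Juno's profit: π_J = (120 - 2Q)q_J - (54q_J). Setting ∂π_J/∂q_J = 0: 66 - 4q_J - 2(q_M + q_L) = 0.
Adding the 3 first-order conditions: 193 − 8Q = 0, so Q = 193/8.
Back-substituting: q_M = (63 − 193/4)/2 = 59/8, q_L = (64 − 193/4)/2 = 63/8, q_J = (66 − 193/4)/2 = 71/8.
Total output Q = 193/8, so price P = 120 - 2·(193/8) = 287/4.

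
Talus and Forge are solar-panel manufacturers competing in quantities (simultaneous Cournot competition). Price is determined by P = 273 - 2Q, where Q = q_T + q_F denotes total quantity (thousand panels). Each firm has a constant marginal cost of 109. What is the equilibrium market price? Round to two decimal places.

163.67

Each firm earns π_i = (273 - 2Q)q_i - 109q_i.
Setting ∂π_i/∂q_i = 0 with rivals' quantities fixed: 164 - 4q_i - 2q_j = 0.
By symmetry each firm produces the same amount; substituting q_j = q_i yields q_i = 164/6 = 82/3.
Total output Q = 164/3, so price P = 273 - 2·(164/3) = 491/3.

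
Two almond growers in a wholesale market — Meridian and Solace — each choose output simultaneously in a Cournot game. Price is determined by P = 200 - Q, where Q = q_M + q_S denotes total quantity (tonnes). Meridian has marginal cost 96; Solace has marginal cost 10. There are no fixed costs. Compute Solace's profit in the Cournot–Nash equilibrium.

Meridian's profit: π_M = (200 - Q)q_M - (96q_M). Setting ∂π_M/∂q_M = 0: 104 - 2q_M - (q_S) = 0.
Solace's first-order condition: 190 - 2q_S - (q_M) = 0.
Rearranging gives the reaction functions q_M = (104 - q_S)/2 and q_S = (190 - q_M)/2.
Substituting one into the other gives q_M = 6 and q_S = 92.
Price P = 200 - 98 = 102.
Solace's profit: (102 - 10)·92 = 8464.

8464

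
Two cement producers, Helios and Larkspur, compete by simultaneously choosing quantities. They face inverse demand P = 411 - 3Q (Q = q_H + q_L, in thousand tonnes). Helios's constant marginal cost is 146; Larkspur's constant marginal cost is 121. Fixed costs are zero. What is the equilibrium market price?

226

Helios's profit: π_H = (411 - 3Q)q_H - (146q_H). Setting ∂π_H/∂q_H = 0: 265 - 6q_H - 3(q_L) = 0.
Larkspur's first-order condition: 290 - 6q_L - 3(q_H) = 0.
Best responses: q_H = (265 - 3q_L)/6, q_L = (290 - 3q_H)/6.
Substituting one into the other gives q_H = 80/3 and q_L = 35.
Total output Q = 185/3, so price P = 411 - 3·(185/3) = 226.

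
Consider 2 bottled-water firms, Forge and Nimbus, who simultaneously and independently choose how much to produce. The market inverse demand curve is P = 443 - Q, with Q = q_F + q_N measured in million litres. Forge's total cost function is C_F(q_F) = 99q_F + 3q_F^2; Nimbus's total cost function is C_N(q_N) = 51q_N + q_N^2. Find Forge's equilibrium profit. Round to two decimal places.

4030.20

Forge's profit: π_F = (443 - Q)q_F - (99q_F + 3q_F²). Setting ∂π_F/∂q_F = 0: 344 - 8q_F - (q_N) = 0.
Nimbus's profit: π_N = (443 - Q)q_N - (51q_N + q_N²). Setting ∂π_N/∂q_N = 0: 392 - 4q_N - (q_F) = 0.
Best responses: q_F = (344 - q_N)/8, q_N = (392 - q_F)/4.
Substituting one into the other gives q_F = 984/31 and q_N = 90.0645.
Price P = 443 - 121.8065 = 321.1935.
Forge's profit: 321.1935·(984/31) - 99·(984/31) - 3(984/31)² = 4030.2019.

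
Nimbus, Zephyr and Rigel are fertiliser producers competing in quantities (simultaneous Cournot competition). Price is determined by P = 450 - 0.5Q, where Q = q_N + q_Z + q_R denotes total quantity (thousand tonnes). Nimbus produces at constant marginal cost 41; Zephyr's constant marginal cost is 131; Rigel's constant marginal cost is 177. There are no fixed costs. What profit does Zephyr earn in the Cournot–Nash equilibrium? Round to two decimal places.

Nimbus's profit: π_N = (450 - 0.5Q)q_N - (41q_N). Setting ∂π_N/∂q_N = 0: 409 - q_N - (1/2)(q_Z + q_R) = 0.
Zephyr's first-order condition: 319 - q_Z - (1/2)(q_N + q_R) = 0.
Rigel's profit: π_R = (450 - 0.5Q)q_R - (177q_R). Setting ∂π_R/∂q_R = 0: 273 - q_R - (1/2)(q_N + q_Z) = 0.
Adding the 3 conditions: 1001 − Q − Q = 0, i.e. Q = 1001/2.
Back-substituting: q_N = (409 − 1001/4)/(1/2) = 635/2, q_Z = (319 − 1001/4)/(1/2) = 275/2, q_R = (273 − 1001/4)/(1/2) = 91/2.
Price P = 450 - (1/2)·(1001/2) = 799/4.
Zephyr's profit: (799/4 - 131)·(275/2) = 9453.1250.

9453.13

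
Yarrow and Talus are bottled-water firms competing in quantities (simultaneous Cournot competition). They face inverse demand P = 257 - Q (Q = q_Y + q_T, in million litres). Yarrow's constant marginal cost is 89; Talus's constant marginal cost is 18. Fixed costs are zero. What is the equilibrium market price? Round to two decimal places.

121.33

Yarrow's profit: π_Y = (257 - Q)q_Y - (89q_Y). Setting ∂π_Y/∂q_Y = 0: 168 - 2q_Y - (q_T) = 0.
Talus's first-order condition: 239 - 2q_T - (q_Y) = 0.
Best responses: q_Y = (168 - q_T)/2, q_T = (239 - q_Y)/2.
Solving the pair: q_Y = 97/3, q_T = 310/3.
Total output Q = 407/3, so price P = 257 - 407/3 = 364/3.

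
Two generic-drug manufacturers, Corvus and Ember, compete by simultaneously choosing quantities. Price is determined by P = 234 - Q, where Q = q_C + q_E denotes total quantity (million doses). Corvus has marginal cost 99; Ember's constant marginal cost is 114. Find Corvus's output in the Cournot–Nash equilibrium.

50

Corvus's profit: π_C = (234 - Q)q_C - (99q_C). Setting ∂π_C/∂q_C = 0: 135 - 2q_C - (q_E) = 0.
Ember's first-order condition: 120 - 2q_E - (q_C) = 0.
So q_C = (135 - q_E)/2 and q_E = (120 - q_C)/2.
Substituting one into the other gives q_C = 50 and q_E = 35.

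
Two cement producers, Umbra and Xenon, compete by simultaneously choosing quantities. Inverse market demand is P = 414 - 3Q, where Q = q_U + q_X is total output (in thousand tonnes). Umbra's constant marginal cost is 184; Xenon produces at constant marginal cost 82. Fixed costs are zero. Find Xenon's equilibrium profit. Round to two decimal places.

6976.15

Umbra's profit: π_U = (414 - 3Q)q_U - (184q_U). Setting ∂π_U/∂q_U = 0: 230 - 6q_U - 3(q_X) = 0.
Xenon's first-order condition: 332 - 6q_X - 3(q_U) = 0.
Rearranging gives the reaction functions q_U = (230 - 3q_X)/6 and q_X = (332 - 3q_U)/6.
Solving the pair: q_U = 128/9, q_X = 434/9.
Price P = 414 - 3·(562/9) = 680/3.
Xenon's profit: (680/3 - 82)·(434/9) = 6976.1481.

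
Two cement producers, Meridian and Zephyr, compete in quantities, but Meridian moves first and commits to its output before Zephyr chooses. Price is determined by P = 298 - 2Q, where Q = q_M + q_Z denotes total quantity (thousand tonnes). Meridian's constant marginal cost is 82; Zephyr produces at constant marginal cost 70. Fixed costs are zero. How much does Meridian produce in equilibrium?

51

Solve by backward induction. Given q_M, the follower Zephyr maximises π_Z = (298 - 2q_M - 2q_Z)q_Z - 70q_Z.
Setting the follower's marginal profit to zero, 228 - 2q_M - 4q_Z = 0, i.e. q_Z = (228 - 2q_M)/4.
The leader anticipates this reaction. Substituting into P = 298 - 2Q gives P = 184 - q_M, so π_M = (184 - q_M)q_M - 82q_M.
Maximising: ∂π_M/∂q_M = 102 - 2q_M = 0, giving q_M = 51.
Then q_Z = (228 - 2·51)/4 = 63/2.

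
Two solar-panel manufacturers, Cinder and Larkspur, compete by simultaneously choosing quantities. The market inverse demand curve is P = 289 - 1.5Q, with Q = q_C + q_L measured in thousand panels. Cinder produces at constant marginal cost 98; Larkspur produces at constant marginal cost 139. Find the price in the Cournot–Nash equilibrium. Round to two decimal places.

Cinder's profit: π_C = (289 - 1.5Q)q_C - (98q_C). Setting ∂π_C/∂q_C = 0: 191 - 3q_C - (3/2)(q_L) = 0.
Larkspur's profit: π_L = (289 - 1.5Q)q_L - (139q_L). Setting ∂π_L/∂q_L = 0: 150 - 3q_L - (3/2)(q_C) = 0.
Rearranging gives the reaction functions q_C = (191 - (3/2)q_L)/3 and q_L = (150 - (3/2)q_C)/3.
Solving the pair: q_C = 464/9, q_L = 218/9.
Total output Q = 682/9, so price P = 289 - (3/2)·(682/9) = 526/3.

175.33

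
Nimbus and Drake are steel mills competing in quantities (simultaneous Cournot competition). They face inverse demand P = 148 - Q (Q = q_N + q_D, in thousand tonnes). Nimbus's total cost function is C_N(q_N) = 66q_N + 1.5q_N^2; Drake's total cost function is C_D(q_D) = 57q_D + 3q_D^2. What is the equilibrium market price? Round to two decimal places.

Nimbus's profit: π_N = (148 - Q)q_N - (66q_N + (3/2)q_N²). Setting ∂π_N/∂q_N = 0: 82 - 5q_N - (q_D) = 0.
Drake's profit: π_D = (148 - Q)q_D - (57q_D + 3q_D²). Setting ∂π_D/∂q_D = 0: 91 - 8q_D - (q_N) = 0.
Best responses: q_N = (82 - q_D)/5, q_D = (91 - q_N)/8.
Substituting one into the other gives q_N = 565/39 and q_D = 373/39.
Total output Q = 938/39, so price P = 148 - 938/39 = 123.9487.

123.95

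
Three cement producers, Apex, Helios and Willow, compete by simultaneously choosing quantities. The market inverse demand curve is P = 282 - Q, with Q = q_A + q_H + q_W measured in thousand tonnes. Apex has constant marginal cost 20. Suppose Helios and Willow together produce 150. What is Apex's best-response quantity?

With rivals' combined output fixed at 150, Apex's profit is π_A = (282 - 150 - q_A)q_A - (20q_A) = (132 - q_A)q_A - (20q_A).
∂π_A/∂q_A = 112 - 2q_A = 0, so q_A = 56.

56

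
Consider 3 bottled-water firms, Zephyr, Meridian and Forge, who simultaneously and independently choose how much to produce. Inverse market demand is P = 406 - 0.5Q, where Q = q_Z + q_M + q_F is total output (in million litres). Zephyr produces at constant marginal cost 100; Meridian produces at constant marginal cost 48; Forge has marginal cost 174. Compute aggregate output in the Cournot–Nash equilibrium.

448

Zephyr's profit: π_Z = (406 - 0.5Q)q_Z - (100q_Z). Setting ∂π_Z/∂q_Z = 0: 306 - q_Z - (1/2)(q_M + q_F) = 0.
Meridian's first-order condition: 358 - q_M - (1/2)(q_Z + q_F) = 0.
Forge's profit: π_F = (406 - 0.5Q)q_F - (174q_F). Setting ∂π_F/∂q_F = 0: 232 - q_F - (1/2)(q_Z + q_M) = 0.
Summing all 3 equations gives 896 − 2Q = 0, hence Q = 448.
Back-substituting: q_Z = (306 − 224)/(1/2) = 164, q_M = (358 − 224)/(1/2) = 268, q_F = (232 − 224)/(1/2) = 16.
Total output Q = 164 + 268 + 16 = 448.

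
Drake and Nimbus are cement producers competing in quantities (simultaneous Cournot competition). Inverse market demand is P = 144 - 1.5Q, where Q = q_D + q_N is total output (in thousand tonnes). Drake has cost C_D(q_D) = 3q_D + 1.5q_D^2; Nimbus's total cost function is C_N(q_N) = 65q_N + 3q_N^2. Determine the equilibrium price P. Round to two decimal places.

103.04

Drake's profit: π_D = (144 - 1.5Q)q_D - (3q_D + (3/2)q_D²). Setting ∂π_D/∂q_D = 0: 141 - 6q_D - (3/2)(q_N) = 0.
Nimbus's profit: π_N = (144 - 1.5Q)q_N - (65q_N + 3q_N²). Setting ∂π_N/∂q_N = 0: 79 - 9q_N - (3/2)(q_D) = 0.
Rearranging gives the reaction functions q_D = (141 - (3/2)q_N)/6 and q_N = (79 - (3/2)q_D)/9.
Substituting one into the other gives q_D = 1534/69 and q_N = 350/69.
Total output Q = 628/23, so price P = 144 - (3/2)·(628/23) = 103.0435.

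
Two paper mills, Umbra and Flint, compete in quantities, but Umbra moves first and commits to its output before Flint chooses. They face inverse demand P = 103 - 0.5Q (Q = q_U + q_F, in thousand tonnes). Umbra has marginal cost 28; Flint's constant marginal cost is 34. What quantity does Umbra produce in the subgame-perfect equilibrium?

Solve by backward induction. Given q_U, the follower Flint maximises π_F = (103 - (1/2)q_U - (1/2)q_F)q_F - 34q_F.
Setting the follower's marginal profit to zero, 69 - (1/2)q_U - q_F = 0, i.e. q_F = (69 - (1/2)q_U).
Umbra substitutes q_F(q_U) into its own profit: π_U = q_U(103 - (1/2)q_U - (69 - (1/2)q_U)/2) - 28q_U = (137/2 - (1/4)q_U)q_U - 28q_U.
The leader's first-order condition 81/2 - (1/2)q_U = 0 yields q_U = 81.
Then q_F = (69 - (1/2)·81) = 57/2.

81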